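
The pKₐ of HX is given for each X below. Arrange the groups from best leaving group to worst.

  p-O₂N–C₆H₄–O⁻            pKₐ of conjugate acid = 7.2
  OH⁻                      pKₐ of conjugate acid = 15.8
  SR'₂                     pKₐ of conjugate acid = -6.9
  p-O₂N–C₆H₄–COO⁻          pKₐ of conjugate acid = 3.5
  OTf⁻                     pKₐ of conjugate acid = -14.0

OTf⁻ > SR'₂ > p-O₂N–C₆H₄–COO⁻ > p-O₂N–C₆H₄–O⁻ > OH⁻

Lower conjugate-acid pKₐ ⇒ weaker base ⇒ better leaving group.
Sorting by the given values: OTf⁻ (-14.0), SR'₂ (-6.9), p-O₂N–C₆H₄–COO⁻ (3.5), p-O₂N–C₆H₄–O⁻ (7.2), OH⁻ (15.8).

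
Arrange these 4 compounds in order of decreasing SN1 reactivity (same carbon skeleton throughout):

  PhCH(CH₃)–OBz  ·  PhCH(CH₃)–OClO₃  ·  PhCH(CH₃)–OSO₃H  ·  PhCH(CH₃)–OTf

The skeletons are identical, so relative rate is governed entirely by leaving-group ability.
The more stable X⁻ (or X) is on its own — i.e. the weaker a base it is — the better a leaving group it makes.
PhCH(CH₃)–OTf loses OTf⁻: pKₐ(CF₃SO₃H (triflic acid)) ≈ -14
PhCH(CH₃)–OClO₃ loses ClO₄⁻: pKₐ(HClO₄) ≈ -10
PhCH(CH₃)–OSO₃H loses HSO₄⁻: pKₐ(H₂SO₄) ≈ -3
PhCH(CH₃)–OBz loses PhCOO⁻: pKₐ(C₆H₅COOH) ≈ 4.2

PhCH(CH₃)–OTf > PhCH(CH₃)–OClO₃ > PhCH(CH₃)–OSO₃H > PhCH(CH₃)–OBz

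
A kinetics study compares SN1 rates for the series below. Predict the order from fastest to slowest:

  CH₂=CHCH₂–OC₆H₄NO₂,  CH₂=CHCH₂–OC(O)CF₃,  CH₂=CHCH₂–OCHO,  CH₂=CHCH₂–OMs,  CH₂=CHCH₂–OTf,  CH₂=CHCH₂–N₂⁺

CH₂=CHCH₂–N₂⁺ > CH₂=CHCH₂–OTf > CH₂=CHCH₂–OMs > CH₂=CHCH₂–OC(O)CF₃ > CH₂=CHCH₂–OCHO > CH₂=CHCH₂–OC₆H₄NO₂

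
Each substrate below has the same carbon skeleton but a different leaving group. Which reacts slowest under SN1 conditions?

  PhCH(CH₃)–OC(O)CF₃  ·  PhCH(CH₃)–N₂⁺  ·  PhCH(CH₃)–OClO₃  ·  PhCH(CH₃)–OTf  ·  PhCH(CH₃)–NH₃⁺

PhCH(CH₃)–NH₃⁺

Identical carbon frameworks mean the comparison reduces to leaving-group quality.
Leaving-group ability tracks the stability of the departed species; conjugate-acid pKₐ is the usual yardstick (lower pKₐ → better LG).
PhCH(CH₃)–N₂⁺ loses N₂: no meaningful conjugate acid; N₂ departs as an exceptionally stable neutral molecule
PhCH(CH₃)–OTf loses OTf⁻: pKₐ(CF₃SO₃H (triflic acid)) ≈ -14
PhCH(CH₃)–OClO₃ loses ClO₄⁻: pKₐ(HClO₄) ≈ -10
PhCH(CH₃)–OC(O)CF₃ loses CF₃COO⁻: pKₐ(CF₃COOH) ≈ 0.2
PhCH(CH₃)–NH₃⁺ loses NH₃: pKₐ(NH₄⁺) ≈ 9.2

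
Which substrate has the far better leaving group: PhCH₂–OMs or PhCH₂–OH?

PhCH₂–OMs

From PhCH₂–OH the departing group would be OH⁻ (pKₐ(H₂O) ≈ 15.7). Strong base; essentially never leaves without prior activation.
From PhCH₂–OMs the leaving group is OMs⁻ (pKₐ(CH₃SO₃H (MsOH)) ≈ -1.9). Resonance-delocalised alkanesulfonate.
(In practice PhCH₂–OMs is made from PhCH₂–OH by treatment with MsCl / Et₃N, converting the hydroxyl into a mesylate.)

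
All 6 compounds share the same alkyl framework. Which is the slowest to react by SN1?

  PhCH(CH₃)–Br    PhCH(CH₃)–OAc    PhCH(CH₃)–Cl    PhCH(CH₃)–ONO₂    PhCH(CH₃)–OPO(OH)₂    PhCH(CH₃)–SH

Identical carbon frameworks mean the comparison reduces to leaving-group quality.
A good leaving group is a weak base: the lower the pKₐ of its conjugate acid, the more readily it departs.
PhCH(CH₃)–Br loses Br⁻: pKₐ(HBr) ≈ -9
PhCH(CH₃)–Cl loses Cl⁻: pKₐ(HCl) ≈ -7
PhCH(CH₃)–ONO₂ loses NO₃⁻: pKₐ(HNO₃) ≈ -1.3
PhCH(CH₃)–OPO(OH)₂ loses H₂PO₄⁻: pKₐ(H₃PO₄) ≈ 2.1
PhCH(CH₃)–OAc loses AcO⁻: pKₐ(CH₃COOH) ≈ 4.8
PhCH(CH₃)–SH loses HS⁻: pKₐ(H₂S) ≈ 7

PhCH(CH₃)–SH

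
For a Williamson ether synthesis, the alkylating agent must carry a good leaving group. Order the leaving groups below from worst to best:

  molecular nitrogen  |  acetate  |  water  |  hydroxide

hydroxide < acetate < water < molecular nitrogen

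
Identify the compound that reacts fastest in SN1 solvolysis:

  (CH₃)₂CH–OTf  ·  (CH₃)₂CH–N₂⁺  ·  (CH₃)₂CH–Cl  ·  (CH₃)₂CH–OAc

With the same alkyl group throughout, only the leaving group differentiates the rates.
Leaving-group ability tracks the stability of the departed species; conjugate-acid pKₐ is the usual yardstick (lower pKₐ → better LG).
(CH₃)₂CH–N₂⁺ loses N₂: no meaningful conjugate acid; N₂ departs as an exceptionally stable neutral molecule
(CH₃)₂CH–OTf loses OTf⁻: pKₐ(CF₃SO₃H (triflic acid)) ≈ -14
(CH₃)₂CH–Cl loses Cl⁻: pKₐ(HCl) ≈ -7
(CH₃)₂CH–OAc loses AcO⁻: pKₐ(CH₃COOH) ≈ 4.8

(CH₃)₂CH–N₂⁺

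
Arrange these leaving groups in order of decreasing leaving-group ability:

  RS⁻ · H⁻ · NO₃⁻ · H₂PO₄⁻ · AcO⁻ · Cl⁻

Cl⁻ > NO₃⁻ > H₂PO₄⁻ > AcO⁻ > RS⁻ > H⁻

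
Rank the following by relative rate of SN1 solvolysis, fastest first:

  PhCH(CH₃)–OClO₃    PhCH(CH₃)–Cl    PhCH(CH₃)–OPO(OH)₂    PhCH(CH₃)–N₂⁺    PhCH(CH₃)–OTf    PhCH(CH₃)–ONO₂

PhCH(CH₃)–N₂⁺ > PhCH(CH₃)–OTf > PhCH(CH₃)–OClO₃ > PhCH(CH₃)–Cl > PhCH(CH₃)–ONO₂ > PhCH(CH₃)–OPO(OH)₂

Same R in every case — rank the leaving groups.
Rank by basicity of the departing species: weakest base leaves most easily.
PhCH(CH₃)–N₂⁺ loses N₂: no meaningful conjugate acid; N₂ departs as an exceptionally stable neutral molecule
PhCH(CH₃)–OTf loses OTf⁻: pKₐ(CF₃SO₃H (triflic acid)) ≈ -14
PhCH(CH₃)–OClO₃ loses ClO₄⁻: pKₐ(HClO₄) ≈ -10
PhCH(CH₃)–Cl loses Cl⁻: pKₐ(HCl) ≈ -7
PhCH(CH₃)–ONO₂ loses NO₃⁻: pKₐ(HNO₃) ≈ -1.3
PhCH(CH₃)–OPO(OH)₂ loses H₂PO₄⁻: pKₐ(H₃PO₄) ≈ 2.1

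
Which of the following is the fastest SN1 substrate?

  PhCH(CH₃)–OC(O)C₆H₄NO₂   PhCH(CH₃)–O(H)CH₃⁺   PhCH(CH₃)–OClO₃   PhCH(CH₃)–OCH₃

PhCH(CH₃)–OClO₃

Identical carbon frameworks mean the comparison reduces to leaving-group quality.
Rank by basicity of the departing species: weakest base leaves most easily.
PhCH(CH₃)–OClO₃ loses ClO₄⁻: pKₐ(HClO₄) ≈ -10
PhCH(CH₃)–O(H)CH₃⁺ loses R'OH: pKₐ(R'OH₂⁺) ≈ -2.4
PhCH(CH₃)–OC(O)C₆H₄NO₂ loses p-O₂N–C₆H₄–COO⁻: pKₐ(p-nitrobenzoic acid) ≈ 3.4
PhCH(CH₃)–OCH₃ loses CH₃O⁻: pKₐ(CH₃OH) ≈ 15.5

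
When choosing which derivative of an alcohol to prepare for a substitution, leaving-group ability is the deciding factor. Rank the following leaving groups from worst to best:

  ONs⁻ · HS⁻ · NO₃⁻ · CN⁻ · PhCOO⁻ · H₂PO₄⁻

CN⁻ < HS⁻ < PhCOO⁻ < H₂PO₄⁻ < NO₃⁻ < ONs⁻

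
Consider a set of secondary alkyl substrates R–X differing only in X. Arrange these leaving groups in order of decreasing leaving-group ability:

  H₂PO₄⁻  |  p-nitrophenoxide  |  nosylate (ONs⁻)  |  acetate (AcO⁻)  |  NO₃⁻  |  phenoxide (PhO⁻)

nosylate (ONs⁻): pKₐ(p-O₂NC₆H₄SO₃H) ≈ -3.5
NO₃⁻: pKₐ(HNO₃) ≈ -1.3
H₂PO₄⁻: pKₐ(H₃PO₄) ≈ 2.1
acetate (AcO⁻): pKₐ(CH₃COOH) ≈ 4.8
p-nitrophenoxide: pKₐ(p-nitrophenol) ≈ 7.2
phenoxide (PhO⁻): pKₐ(C₆H₅OH (phenol)) ≈ 10

nosylate (ONs⁻) > NO₃⁻ > H₂PO₄⁻ > acetate (AcO⁻) > p-nitrophenoxide > phenoxide (PhO⁻)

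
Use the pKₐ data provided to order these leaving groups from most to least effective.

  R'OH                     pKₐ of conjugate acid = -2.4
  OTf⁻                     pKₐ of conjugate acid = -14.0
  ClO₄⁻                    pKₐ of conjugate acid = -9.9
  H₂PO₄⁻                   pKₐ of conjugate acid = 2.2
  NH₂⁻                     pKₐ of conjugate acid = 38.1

Lower conjugate-acid pKₐ ⇒ weaker base ⇒ better leaving group.
Sorting by the given values: OTf⁻ (-14.0), ClO₄⁻ (-9.9), R'OH (-2.4), H₂PO₄⁻ (2.2), NH₂⁻ (38.1).

OTf⁻ > ClO₄⁻ > R'OH > H₂PO₄⁻ > NH₂⁻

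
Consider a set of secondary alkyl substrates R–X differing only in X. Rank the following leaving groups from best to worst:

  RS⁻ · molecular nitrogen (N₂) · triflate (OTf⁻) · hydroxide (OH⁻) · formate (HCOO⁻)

A good leaving group is a weak base: the lower the pKₐ of its conjugate acid, the more readily it departs.
molecular nitrogen (N₂): no meaningful conjugate acid; N₂ departs as an exceptionally stable neutral molecule
triflate (OTf⁻): pKₐ(CF₃SO₃H (triflic acid)) ≈ -14
formate (HCOO⁻): pKₐ(HCOOH) ≈ 3.8 — resonance-stabilised carboxylate
RS⁻: pKₐ(RSH (a thiol)) ≈ 10.5
hydroxide (OH⁻): pKₐ(H₂O) ≈ 15.7 — strong base; essentially never leaves without prior activation

molecular nitrogen (N₂) > triflate (OTf⁻) > formate (HCOO⁻) > RS⁻ > hydroxide (OH⁻)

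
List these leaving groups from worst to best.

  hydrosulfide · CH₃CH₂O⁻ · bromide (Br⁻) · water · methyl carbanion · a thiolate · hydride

Rank by basicity of the departing species: weakest base leaves most easily.
bromide (Br⁻): pKₐ(HBr) ≈ -9
water: pKₐ(H₃O⁺) ≈ -1.7
hydrosulfide: pKₐ(H₂S) ≈ 7
a thiolate: pKₐ(RSH (a thiol)) ≈ 10.5
CH₃CH₂O⁻: pKₐ(CH₃CH₂OH) ≈ 16
hydride: pKₐ(H₂) ≈ 36
methyl carbanion: pKₐ(CH₄) ≈ 48
Listed from poorest to best leaving group as asked.

methyl carbanion < hydride < CH₃CH₂O⁻ < a thiolate < hydrosulfide < water < bromide (Br⁻)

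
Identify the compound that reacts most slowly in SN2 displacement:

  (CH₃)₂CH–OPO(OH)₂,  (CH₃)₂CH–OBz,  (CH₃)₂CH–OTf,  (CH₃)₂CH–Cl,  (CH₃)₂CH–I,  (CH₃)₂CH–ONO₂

With the same alkyl group throughout, only the leaving group differentiates the rates.
Leaving-group ability tracks the stability of the departed species; conjugate-acid pKₐ is the usual yardstick (lower pKₐ → better LG).
(CH₃)₂CH–OTf loses OTf⁻: pKₐ(CF₃SO₃H (triflic acid)) ≈ -14
(CH₃)₂CH–I loses I⁻: pKₐ(HI) ≈ -10
(CH₃)₂CH–Cl loses Cl⁻: pKₐ(HCl) ≈ -7
(CH₃)₂CH–ONO₂ loses NO₃⁻: pKₐ(HNO₃) ≈ -1.3
(CH₃)₂CH–OPO(OH)₂ loses H₂PO₄⁻: pKₐ(H₃PO₄) ≈ 2.1
(CH₃)₂CH–OBz loses PhCOO⁻: pKₐ(C₆H₅COOH) ≈ 4.2

(CH₃)₂CH–OBz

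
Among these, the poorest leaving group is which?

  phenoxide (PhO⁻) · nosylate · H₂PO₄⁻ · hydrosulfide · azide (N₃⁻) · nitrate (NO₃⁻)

phenoxide (PhO⁻)

A good leaving group is a weak base: the lower the pKₐ of its conjugate acid, the more readily it departs.
nosylate: pKₐ(p-O₂NC₆H₄SO₃H) ≈ -3.5
nitrate (NO₃⁻): pKₐ(HNO₃) ≈ -1.3
H₂PO₄⁻: pKₐ(H₃PO₄) ≈ 2.1
azide (N₃⁻): pKₐ(HN₃) ≈ 4.7
hydrosulfide: pKₐ(H₂S) ≈ 7
phenoxide (PhO⁻): pKₐ(C₆H₅OH (phenol)) ≈ 10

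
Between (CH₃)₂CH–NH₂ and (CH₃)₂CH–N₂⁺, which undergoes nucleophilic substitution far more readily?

(CH₃)₂CH–N₂⁺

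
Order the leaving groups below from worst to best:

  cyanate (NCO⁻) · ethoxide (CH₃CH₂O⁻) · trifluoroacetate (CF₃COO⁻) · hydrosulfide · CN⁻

ethoxide (CH₃CH₂O⁻) < CN⁻ < hydrosulfide < cyanate (NCO⁻) < trifluoroacetate (CF₃COO⁻)

The more stable X⁻ (or X) is on its own — i.e. the weaker a base it is — the better a leaving group it makes.
trifluoroacetate (CF₃COO⁻): pKₐ(CF₃COOH) ≈ 0.2
cyanate (NCO⁻): pKₐ(HOCN) ≈ 3.5
hydrosulfide: pKₐ(H₂S) ≈ 7
CN⁻: pKₐ(HCN) ≈ 9.2
ethoxide (CH₃CH₂O⁻): pKₐ(CH₃CH₂OH) ≈ 16
Reversing gives the worst-to-best order requested.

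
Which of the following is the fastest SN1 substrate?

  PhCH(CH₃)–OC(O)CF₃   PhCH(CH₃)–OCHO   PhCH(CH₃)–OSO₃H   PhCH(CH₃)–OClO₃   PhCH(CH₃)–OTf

With the same alkyl group throughout, only the leaving group differentiates the rates.
Leaving-group ability tracks the stability of the departed species; conjugate-acid pKₐ is the usual yardstick (lower pKₐ → better LG).
PhCH(CH₃)–OTf loses OTf⁻: pKₐ(CF₃SO₃H (triflic acid)) ≈ -14
PhCH(CH₃)–OClO₃ loses ClO₄⁻: pKₐ(HClO₄) ≈ -10
PhCH(CH₃)–OSO₃H loses HSO₄⁻: pKₐ(H₂SO₄) ≈ -3
PhCH(CH₃)–OC(O)CF₃ loses CF₃COO⁻: pKₐ(CF₃COOH) ≈ 0.2
PhCH(CH₃)–OCHO loses HCOO⁻: pKₐ(HCOOH) ≈ 3.8

PhCH(CH₃)–OTf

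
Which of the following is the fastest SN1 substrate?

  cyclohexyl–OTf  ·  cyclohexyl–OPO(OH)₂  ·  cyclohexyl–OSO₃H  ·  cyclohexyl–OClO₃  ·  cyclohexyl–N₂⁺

Identical carbon frameworks mean the comparison reduces to leaving-group quality.
Rank by basicity of the departing species: weakest base leaves most easily.
cyclohexyl–N₂⁺ loses N₂: no meaningful conjugate acid; N₂ departs as an exceptionally stable neutral molecule
cyclohexyl–OTf loses OTf⁻: pKₐ(CF₃SO₃H (triflic acid)) ≈ -14
cyclohexyl–OClO₃ loses ClO₄⁻: pKₐ(HClO₄) ≈ -10
cyclohexyl–OSO₃H loses HSO₄⁻: pKₐ(H₂SO₄) ≈ -3
cyclohexyl–OPO(OH)₂ loses H₂PO₄⁻: pKₐ(H₃PO₄) ≈ 2.1

cyclohexyl–N₂⁺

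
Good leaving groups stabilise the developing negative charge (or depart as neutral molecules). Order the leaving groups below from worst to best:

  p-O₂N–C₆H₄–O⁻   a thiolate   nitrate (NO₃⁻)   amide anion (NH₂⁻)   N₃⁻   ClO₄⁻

amide anion (NH₂⁻) < a thiolate < p-O₂N–C₆H₄–O⁻ < N₃⁻ < nitrate (NO₃⁻) < ClO₄⁻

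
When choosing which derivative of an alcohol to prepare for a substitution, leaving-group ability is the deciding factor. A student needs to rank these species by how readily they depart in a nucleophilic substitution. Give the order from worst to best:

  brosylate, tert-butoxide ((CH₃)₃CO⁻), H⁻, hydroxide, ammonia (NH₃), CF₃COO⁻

H⁻ < tert-butoxide ((CH₃)₃CO⁻) < hydroxide < ammonia (NH₃) < CF₃COO⁻ < brosylate

Rank by basicity of the departing species: weakest base leaves most easily.
brosylate: pKₐ(p-BrC₆H₄SO₃H) ≈ -2.8
CF₃COO⁻: pKₐ(CF₃COOH) ≈ 0.2
ammonia (NH₃): pKₐ(NH₄⁺) ≈ 9.2
hydroxide: pKₐ(H₂O) ≈ 15.7
tert-butoxide ((CH₃)₃CO⁻): pKₐ(t-BuOH) ≈ 18
H⁻: pKₐ(H₂) ≈ 36
The question asks for worst first, so the sequence is read in increasing leaving-group ability.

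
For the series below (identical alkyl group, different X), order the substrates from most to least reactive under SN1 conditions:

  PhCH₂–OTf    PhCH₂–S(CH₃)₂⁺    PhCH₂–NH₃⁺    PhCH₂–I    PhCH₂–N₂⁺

PhCH₂–N₂⁺ > PhCH₂–OTf > PhCH₂–I > PhCH₂–S(CH₃)₂⁺ > PhCH₂–NH₃⁺

Identical carbon frameworks mean the comparison reduces to leaving-group quality.
The more stable X⁻ (or X) is on its own — i.e. the weaker a base it is — the better a leaving group it makes.
PhCH₂–N₂⁺ loses N₂: no meaningful conjugate acid; N₂ departs as an exceptionally stable neutral molecule
PhCH₂–OTf loses OTf⁻: pKₐ(CF₃SO₃H (triflic acid)) ≈ -14
PhCH₂–I loses I⁻: pKₐ(HI) ≈ -10
PhCH₂–S(CH₃)₂⁺ loses SR'₂: pKₐ(R'₂SH⁺) ≈ -7
PhCH₂–NH₃⁺ loses NH₃: pKₐ(NH₄⁺) ≈ 9.2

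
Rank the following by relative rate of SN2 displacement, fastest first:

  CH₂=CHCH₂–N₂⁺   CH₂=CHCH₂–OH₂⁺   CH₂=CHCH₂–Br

Identical carbon frameworks mean the comparison reduces to leaving-group quality.
A good leaving group is a weak base: the lower the pKₐ of its conjugate acid, the more readily it departs.
CH₂=CHCH₂–N₂⁺ loses N₂: no meaningful conjugate acid; N₂ departs as an exceptionally stable neutral molecule
CH₂=CHCH₂–Br loses Br⁻: pKₐ(HBr) ≈ -9
CH₂=CHCH₂–OH₂⁺ loses H₂O: pKₐ(H₃O⁺) ≈ -1.7

CH₂=CHCH₂–N₂⁺ > CH₂=CHCH₂–Br > CH₂=CHCH₂–OH₂⁺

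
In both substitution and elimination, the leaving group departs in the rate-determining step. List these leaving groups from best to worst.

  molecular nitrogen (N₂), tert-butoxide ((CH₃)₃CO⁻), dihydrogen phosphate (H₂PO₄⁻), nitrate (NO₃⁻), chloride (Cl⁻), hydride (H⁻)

molecular nitrogen (N₂) > chloride (Cl⁻) > nitrate (NO₃⁻) > dihydrogen phosphate (H₂PO₄⁻) > tert-butoxide ((CH₃)₃CO⁻) > hydride (H⁻)

molecular nitrogen (N₂): no meaningful conjugate acid; N₂ departs as an exceptionally stable neutral molecule
chloride (Cl⁻): pKₐ(HCl) ≈ -7
nitrate (NO₃⁻): pKₐ(HNO₃) ≈ -1.3 — resonance-delocalised over three oxygens
dihydrogen phosphate (H₂PO₄⁻): pKₐ(H₃PO₄) ≈ 2.1
tert-butoxide ((CH₃)₃CO⁻): pKₐ(t-BuOH) ≈ 18
hydride (H⁻): pKₐ(H₂) ≈ 36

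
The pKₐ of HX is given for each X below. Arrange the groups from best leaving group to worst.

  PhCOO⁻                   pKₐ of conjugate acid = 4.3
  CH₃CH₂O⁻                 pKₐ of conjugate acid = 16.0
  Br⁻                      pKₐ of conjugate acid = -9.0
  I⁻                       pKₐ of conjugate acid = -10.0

Lower conjugate-acid pKₐ ⇒ weaker base ⇒ better leaving group.
Sorting by the given values: I⁻ (-10.0), Br⁻ (-9.0), PhCOO⁻ (4.3), CH₃CH₂O⁻ (16.0).

I⁻ > Br⁻ > PhCOO⁻ > CH₃CH₂O⁻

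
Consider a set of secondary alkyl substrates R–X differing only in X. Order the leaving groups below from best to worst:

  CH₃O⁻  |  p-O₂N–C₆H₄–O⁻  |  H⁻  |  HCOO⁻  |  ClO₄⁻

A good leaving group is a weak base: the lower the pKₐ of its conjugate acid, the more readily it departs.
ClO₄⁻: pKₐ(HClO₄) ≈ -10
HCOO⁻: pKₐ(HCOOH) ≈ 3.8
p-O₂N–C₆H₄–O⁻: pKₐ(p-nitrophenol) ≈ 7.2
CH₃O⁻: pKₐ(CH₃OH) ≈ 15.5
H⁻: pKₐ(H₂) ≈ 36

ClO₄⁻ > HCOO⁻ > p-O₂N–C₆H₄–O⁻ > CH₃O⁻ > H⁻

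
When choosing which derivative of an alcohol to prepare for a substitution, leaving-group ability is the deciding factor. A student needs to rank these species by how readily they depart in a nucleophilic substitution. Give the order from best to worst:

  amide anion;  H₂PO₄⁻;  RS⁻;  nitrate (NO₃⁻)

Rank by basicity of the departing species: weakest base leaves most easily.
nitrate (NO₃⁻): pKₐ(HNO₃) ≈ -1.3 — resonance-delocalised over three oxygens
H₂PO₄⁻: pKₐ(H₃PO₄) ≈ 2.1 — moderate base; biological leaving group after further activation
RS⁻: pKₐ(RSH (a thiol)) ≈ 10.5 — moderately basic; rarely leaves without activation
amide anion: pKₐ(NH₃) ≈ 38 — extremely strong base; never a leaving group

nitrate (NO₃⁻) > H₂PO₄⁻ > RS⁻ > amide anion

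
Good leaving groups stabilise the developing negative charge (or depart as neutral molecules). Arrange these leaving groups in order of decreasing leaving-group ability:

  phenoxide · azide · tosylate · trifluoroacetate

tosylate > trifluoroacetate > azide > phenoxide

Rank by basicity of the departing species: weakest base leaves most easily.
tosylate: pKₐ(p-CH₃C₆H₄SO₃H (TsOH)) ≈ -2.8 — resonance-delocalised arenesulfonate
trifluoroacetate: pKₐ(CF₃COOH) ≈ 0.2
azide: pKₐ(HN₃) ≈ 4.7 — linear, resonance-stabilised
phenoxide: pKₐ(C₆H₅OH (phenol)) ≈ 10 — resonance into the ring helps, but still a poor LG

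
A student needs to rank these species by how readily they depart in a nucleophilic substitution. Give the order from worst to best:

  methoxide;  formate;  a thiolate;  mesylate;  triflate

The more stable X⁻ (or X) is on its own — i.e. the weaker a base it is — the better a leaving group it makes.
triflate: pKₐ(CF₃SO₃H (triflic acid)) ≈ -14
mesylate: pKₐ(CH₃SO₃H (MsOH)) ≈ -1.9
formate: pKₐ(HCOOH) ≈ 3.8
a thiolate: pKₐ(RSH (a thiol)) ≈ 10.5
methoxide: pKₐ(CH₃OH) ≈ 15.5
Reversing gives the worst-to-best order requested.

methoxide < a thiolate < formate < mesylate < triflate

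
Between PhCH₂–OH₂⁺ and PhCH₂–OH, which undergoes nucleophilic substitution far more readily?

PhCH₂–OH₂⁺

From PhCH₂–OH the departing group would be OH⁻ (pKₐ(H₂O) ≈ 15.7). Strong base; essentially never leaves without prior activation.
From PhCH₂–OH₂⁺ the leaving group is H₂O (pKₐ(H₃O⁺) ≈ -1.7). Neutral; leaves from a protonated alcohol (R–OH₂⁺).
(In practice PhCH₂–OH₂⁺ is made from PhCH₂–OH by protonation with strong acid, converting the leaving group from hydroxide to neutral water.)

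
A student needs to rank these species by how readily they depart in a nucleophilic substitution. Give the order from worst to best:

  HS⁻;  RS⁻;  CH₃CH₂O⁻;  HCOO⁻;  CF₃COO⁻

Rank by basicity of the departing species: weakest base leaves most easily.
CF₃COO⁻: pKₐ(CF₃COOH) ≈ 0.2 — strongly electron-withdrawing CF₃ stabilises the carboxylate
HCOO⁻: pKₐ(HCOOH) ≈ 3.8 — resonance-stabilised carboxylate
HS⁻: pKₐ(H₂S) ≈ 7
RS⁻: pKₐ(RSH (a thiol)) ≈ 10.5
CH₃CH₂O⁻: pKₐ(CH₃CH₂OH) ≈ 16
Reversing gives the worst-to-best order requested.

CH₃CH₂O⁻ < RS⁻ < HS⁻ < HCOO⁻ < CF₃COO⁻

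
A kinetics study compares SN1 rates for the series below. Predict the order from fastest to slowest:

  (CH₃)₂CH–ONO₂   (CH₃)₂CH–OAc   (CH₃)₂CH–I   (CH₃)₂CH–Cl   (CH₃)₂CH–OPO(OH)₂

(CH₃)₂CH–I > (CH₃)₂CH–Cl > (CH₃)₂CH–ONO₂ > (CH₃)₂CH–OPO(OH)₂ > (CH₃)₂CH–OAc

Identical carbon frameworks mean the comparison reduces to leaving-group quality.
A good leaving group is a weak base: the lower the pKₐ of its conjugate acid, the more readily it departs.
(CH₃)₂CH–I loses I⁻: pKₐ(HI) ≈ -10
(CH₃)₂CH–Cl loses Cl⁻: pKₐ(HCl) ≈ -7
(CH₃)₂CH–ONO₂ loses NO₃⁻: pKₐ(HNO₃) ≈ -1.3
(CH₃)₂CH–OPO(OH)₂ loses H₂PO₄⁻: pKₐ(H₃PO₄) ≈ 2.1
(CH₃)₂CH–OAc loses AcO⁻: pKₐ(CH₃COOH) ≈ 4.8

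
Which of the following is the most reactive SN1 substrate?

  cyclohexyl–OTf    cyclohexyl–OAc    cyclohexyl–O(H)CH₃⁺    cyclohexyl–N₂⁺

Same R in every case — rank the leaving groups.
Rank by basicity of the departing species: weakest base leaves most easily.
cyclohexyl–N₂⁺ loses N₂: no meaningful conjugate acid; N₂ departs as an exceptionally stable neutral molecule
cyclohexyl–OTf loses OTf⁻: pKₐ(CF₃SO₃H (triflic acid)) ≈ -14
cyclohexyl–O(H)CH₃⁺ loses R'OH: pKₐ(R'OH₂⁺) ≈ -2.4
cyclohexyl–OAc loses AcO⁻: pKₐ(CH₃COOH) ≈ 4.8

cyclohexyl–N₂⁺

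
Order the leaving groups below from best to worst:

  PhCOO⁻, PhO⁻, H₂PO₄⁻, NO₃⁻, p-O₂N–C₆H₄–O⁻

NO₃⁻ > H₂PO₄⁻ > PhCOO⁻ > p-O₂N–C₆H₄–O⁻ > PhO⁻

The more stable X⁻ (or X) is on its own — i.e. the weaker a base it is — the better a leaving group it makes.
NO₃⁻: pKₐ(HNO₃) ≈ -1.3
H₂PO₄⁻: pKₐ(H₃PO₄) ≈ 2.1
PhCOO⁻: pKₐ(C₆H₅COOH) ≈ 4.2
p-O₂N–C₆H₄–O⁻: pKₐ(p-nitrophenol) ≈ 7.2
PhO⁻: pKₐ(C₆H₅OH (phenol)) ≈ 10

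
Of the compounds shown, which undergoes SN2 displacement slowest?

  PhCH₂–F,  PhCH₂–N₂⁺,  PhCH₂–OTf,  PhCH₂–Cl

With the same alkyl group throughout, only the leaving group differentiates the rates.
A good leaving group is a weak base: the lower the pKₐ of its conjugate acid, the more readily it departs.
PhCH₂–N₂⁺ loses N₂: no meaningful conjugate acid; N₂ departs as an exceptionally stable neutral molecule
PhCH₂–OTf loses OTf⁻: pKₐ(CF₃SO₃H (triflic acid)) ≈ -14
PhCH₂–Cl loses Cl⁻: pKₐ(HCl) ≈ -7
PhCH₂–F loses F⁻: pKₐ(HF) ≈ 3.2

PhCH₂–F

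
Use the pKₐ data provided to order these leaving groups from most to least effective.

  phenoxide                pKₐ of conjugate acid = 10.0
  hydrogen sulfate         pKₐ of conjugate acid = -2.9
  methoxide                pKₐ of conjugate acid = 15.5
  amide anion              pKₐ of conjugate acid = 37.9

hydrogen sulfate > phenoxide > methoxide > amide anion

Lower conjugate-acid pKₐ ⇒ weaker base ⇒ better leaving group.
Sorting by the given values: hydrogen sulfate (-2.9), phenoxide (10.0), methoxide (15.5), amide anion (37.9).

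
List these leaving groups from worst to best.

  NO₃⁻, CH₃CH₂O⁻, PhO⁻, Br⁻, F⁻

Br⁻: pKₐ(HBr) ≈ -9
NO₃⁻: pKₐ(HNO₃) ≈ -1.3
F⁻: pKₐ(HF) ≈ 3.2
PhO⁻: pKₐ(C₆H₅OH (phenol)) ≈ 10
CH₃CH₂O⁻: pKₐ(CH₃CH₂OH) ≈ 16
Reversing gives the worst-to-best order requested.

CH₃CH₂O⁻ < PhO⁻ < F⁻ < NO₃⁻ < Br⁻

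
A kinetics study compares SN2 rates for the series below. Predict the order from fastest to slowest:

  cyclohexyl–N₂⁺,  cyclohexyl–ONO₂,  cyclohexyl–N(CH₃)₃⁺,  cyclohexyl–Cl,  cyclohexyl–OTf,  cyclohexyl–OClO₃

Identical carbon frameworks mean the comparison reduces to leaving-group quality.
A good leaving group is a weak base: the lower the pKₐ of its conjugate acid, the more readily it departs.
cyclohexyl–N₂⁺ loses N₂: no meaningful conjugate acid; N₂ departs as an exceptionally stable neutral molecule
cyclohexyl–OTf loses OTf⁻: pKₐ(CF₃SO₃H (triflic acid)) ≈ -14
cyclohexyl–OClO₃ loses ClO₄⁻: pKₐ(HClO₄) ≈ -10
cyclohexyl–Cl loses Cl⁻: pKₐ(HCl) ≈ -7
cyclohexyl–ONO₂ loses NO₃⁻: pKₐ(HNO₃) ≈ -1.3
cyclohexyl–N(CH₃)₃⁺ loses NR'₃: pKₐ(R'₃NH⁺) ≈ 10.7

cyclohexyl–N₂⁺ > cyclohexyl–OTf > cyclohexyl–OClO₃ > cyclohexyl–Cl > cyclohexyl–ONO₂ > cyclohexyl–N(CH₃)₃⁺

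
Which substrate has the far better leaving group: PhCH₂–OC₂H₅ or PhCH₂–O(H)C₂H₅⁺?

From PhCH₂–OC₂H₅ the departing group would be CH₃CH₂O⁻ (pKₐ(CH₃CH₂OH) ≈ 16). Strong base; alkoxides do not leave unassisted.
From PhCH₂–O(H)C₂H₅⁺ the leaving group is R'OH (pKₐ(R'OH₂⁺) ≈ -2.4). Neutral; leaves from a protonated ether (an oxonium ion, R–O(H)R'⁺).
(In practice PhCH₂–O(H)C₂H₅⁺ is made from PhCH₂–OC₂H₅ by protonation with concentrated HBr, allowing neutral ethanol, rather than ethoxide, to depart.)

PhCH₂–O(H)C₂H₅⁺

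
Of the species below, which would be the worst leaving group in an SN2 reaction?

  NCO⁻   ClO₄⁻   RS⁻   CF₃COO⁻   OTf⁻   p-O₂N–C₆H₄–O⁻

OTf⁻: pKₐ(CF₃SO₃H (triflic acid)) ≈ -14
ClO₄⁻: pKₐ(HClO₄) ≈ -10
CF₃COO⁻: pKₐ(CF₃COOH) ≈ 0.2
NCO⁻: pKₐ(HOCN) ≈ 3.5
p-O₂N–C₆H₄–O⁻: pKₐ(p-nitrophenol) ≈ 7.2
RS⁻: pKₐ(RSH (a thiol)) ≈ 10.5

RS⁻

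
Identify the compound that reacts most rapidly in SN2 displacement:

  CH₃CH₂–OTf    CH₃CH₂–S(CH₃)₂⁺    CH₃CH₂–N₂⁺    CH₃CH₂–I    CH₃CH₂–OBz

The skeletons are identical, so relative rate is governed entirely by leaving-group ability.
The more stable X⁻ (or X) is on its own — i.e. the weaker a base it is — the better a leaving group it makes.
CH₃CH₂–N₂⁺ loses N₂: no meaningful conjugate acid; N₂ departs as an exceptionally stable neutral molecule
CH₃CH₂–OTf loses OTf⁻: pKₐ(CF₃SO₃H (triflic acid)) ≈ -14
CH₃CH₂–I loses I⁻: pKₐ(HI) ≈ -10
CH₃CH₂–S(CH₃)₂⁺ loses SR'₂: pKₐ(R'₂SH⁺) ≈ -7
CH₃CH₂–OBz loses PhCOO⁻: pKₐ(C₆H₅COOH) ≈ 4.2

CH₃CH₂–N₂⁺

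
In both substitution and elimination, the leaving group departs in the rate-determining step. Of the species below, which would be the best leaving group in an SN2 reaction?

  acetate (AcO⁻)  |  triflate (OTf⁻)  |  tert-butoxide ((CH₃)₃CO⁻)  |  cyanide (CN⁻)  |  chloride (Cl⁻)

triflate (OTf⁻)

The more stable X⁻ (or X) is on its own — i.e. the weaker a base it is — the better a leaving group it makes.
triflate (OTf⁻): pKₐ(CF₃SO₃H (triflic acid)) ≈ -14
chloride (Cl⁻): pKₐ(HCl) ≈ -7
acetate (AcO⁻): pKₐ(CH₃COOH) ≈ 4.8
cyanide (CN⁻): pKₐ(HCN) ≈ 9.2
tert-butoxide ((CH₃)₃CO⁻): pKₐ(t-BuOH) ≈ 18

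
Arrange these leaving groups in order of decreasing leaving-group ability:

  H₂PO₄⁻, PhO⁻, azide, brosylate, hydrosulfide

A good leaving group is a weak base: the lower the pKₐ of its conjugate acid, the more readily it departs.
brosylate: pKₐ(p-BrC₆H₄SO₃H) ≈ -2.8 — arenesulfonate with a p-bromo substituent
H₂PO₄⁻: pKₐ(H₃PO₄) ≈ 2.1
azide: pKₐ(HN₃) ≈ 4.7 — linear, resonance-stabilised
hydrosulfide: pKₐ(H₂S) ≈ 7 — larger and more polarisable than the oxygen analogue
PhO⁻: pKₐ(C₆H₅OH (phenol)) ≈ 10

brosylate > H₂PO₄⁻ > azide > hydrosulfide > PhO⁻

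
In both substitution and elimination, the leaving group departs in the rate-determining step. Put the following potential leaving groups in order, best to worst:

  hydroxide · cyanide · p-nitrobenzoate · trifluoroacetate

The more stable X⁻ (or X) is on its own — i.e. the weaker a base it is — the better a leaving group it makes.
trifluoroacetate: pKₐ(CF₃COOH) ≈ 0.2
p-nitrobenzoate: pKₐ(p-nitrobenzoic acid) ≈ 3.4
cyanide: pKₐ(HCN) ≈ 9.2
hydroxide: pKₐ(H₂O) ≈ 15.7

trifluoroacetate > p-nitrobenzoate > cyanide > hydroxide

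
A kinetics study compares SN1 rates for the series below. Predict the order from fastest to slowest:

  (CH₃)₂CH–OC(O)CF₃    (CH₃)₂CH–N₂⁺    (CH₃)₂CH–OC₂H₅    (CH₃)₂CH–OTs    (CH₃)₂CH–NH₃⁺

The skeletons are identical, so relative rate is governed entirely by leaving-group ability.
Rank by basicity of the departing species: weakest base leaves most easily.
(CH₃)₂CH–N₂⁺ loses N₂: no meaningful conjugate acid; N₂ departs as an exceptionally stable neutral molecule
(CH₃)₂CH–OTs loses OTs⁻: pKₐ(p-CH₃C₆H₄SO₃H (TsOH)) ≈ -2.8
(CH₃)₂CH–OC(O)CF₃ loses CF₃COO⁻: pKₐ(CF₃COOH) ≈ 0.2
(CH₃)₂CH–NH₃⁺ loses NH₃: pKₐ(NH₄⁺) ≈ 9.2
(CH₃)₂CH–OC₂H₅ loses CH₃CH₂O⁻: pKₐ(CH₃CH₂OH) ≈ 16

(CH₃)₂CH–N₂⁺ > (CH₃)₂CH–OTs > (CH₃)₂CH–OC(O)CF₃ > (CH₃)₂CH–NH₃⁺ > (CH₃)₂CH–OC₂H₅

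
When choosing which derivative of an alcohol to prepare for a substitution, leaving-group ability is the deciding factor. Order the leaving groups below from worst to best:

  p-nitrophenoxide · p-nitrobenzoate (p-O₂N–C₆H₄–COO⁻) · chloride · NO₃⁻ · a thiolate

a thiolate < p-nitrophenoxide < p-nitrobenzoate (p-O₂N–C₆H₄–COO⁻) < NO₃⁻ < chloride

Rank by basicity of the departing species: weakest base leaves most easily.
chloride: pKₐ(HCl) ≈ -7 — moderately weak base
NO₃⁻: pKₐ(HNO₃) ≈ -1.3
p-nitrobenzoate (p-O₂N–C₆H₄–COO⁻): pKₐ(p-nitrobenzoic acid) ≈ 3.4
p-nitrophenoxide: pKₐ(p-nitrophenol) ≈ 7.2 — nitro group delocalises the charge; the classic chromogenic LG
a thiolate: pKₐ(RSH (a thiol)) ≈ 10.5 — moderately basic; rarely leaves without activation
The question asks for worst first, so the sequence is read in increasing leaving-group ability.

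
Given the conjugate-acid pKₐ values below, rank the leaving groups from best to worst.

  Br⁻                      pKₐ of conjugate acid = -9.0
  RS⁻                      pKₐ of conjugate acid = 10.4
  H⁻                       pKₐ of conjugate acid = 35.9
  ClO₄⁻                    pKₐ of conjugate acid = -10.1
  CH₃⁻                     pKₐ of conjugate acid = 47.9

Lower conjugate-acid pKₐ ⇒ weaker base ⇒ better leaving group.
Sorting by the given values: ClO₄⁻ (-10.1), Br⁻ (-9.0), RS⁻ (10.4), H⁻ (35.9), CH₃⁻ (47.9).

ClO₄⁻ > Br⁻ > RS⁻ > H⁻ > CH₃⁻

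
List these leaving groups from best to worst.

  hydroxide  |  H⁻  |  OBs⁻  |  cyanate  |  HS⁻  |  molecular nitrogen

Leaving-group ability tracks the stability of the departed species; conjugate-acid pKₐ is the usual yardstick (lower pKₐ → better LG).
molecular nitrogen: no meaningful conjugate acid; N₂ departs as an exceptionally stable neutral molecule
OBs⁻: pKₐ(p-BrC₆H₄SO₃H) ≈ -2.8 — arenesulfonate with a p-bromo substituent
cyanate: pKₐ(HOCN) ≈ 3.5
HS⁻: pKₐ(H₂S) ≈ 7 — larger and more polarisable than the oxygen analogue
hydroxide: pKₐ(H₂O) ≈ 15.7 — strong base; essentially never leaves without prior activation
H⁻: pKₐ(H₂) ≈ 36 — extremely strong base; leaves only in special hydride-transfer contexts

molecular nitrogen > OBs⁻ > cyanate > HS⁻ > hydroxide > H⁻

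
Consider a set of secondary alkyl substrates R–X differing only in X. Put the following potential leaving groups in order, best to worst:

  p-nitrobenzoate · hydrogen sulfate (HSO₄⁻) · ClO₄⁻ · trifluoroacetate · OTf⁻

OTf⁻ > ClO₄⁻ > hydrogen sulfate (HSO₄⁻) > trifluoroacetate > p-nitrobenzoate

OTf⁻: pKₐ(CF₃SO₃H (triflic acid)) ≈ -14
ClO₄⁻: pKₐ(HClO₄) ≈ -10 — extremely weak base; rarely used for safety reasons
hydrogen sulfate (HSO₄⁻): pKₐ(H₂SO₄) ≈ -3
trifluoroacetate: pKₐ(CF₃COOH) ≈ 0.2
p-nitrobenzoate: pKₐ(p-nitrobenzoic acid) ≈ 3.4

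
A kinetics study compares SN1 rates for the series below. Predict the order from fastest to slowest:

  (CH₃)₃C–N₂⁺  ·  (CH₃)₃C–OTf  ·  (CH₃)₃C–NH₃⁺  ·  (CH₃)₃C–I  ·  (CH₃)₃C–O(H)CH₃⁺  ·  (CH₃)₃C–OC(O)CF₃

Same R in every case — rank the leaving groups.
Rank by basicity of the departing species: weakest base leaves most easily.
(CH₃)₃C–N₂⁺ loses N₂: no meaningful conjugate acid; N₂ departs as an exceptionally stable neutral molecule
(CH₃)₃C–OTf loses OTf⁻: pKₐ(CF₃SO₃H (triflic acid)) ≈ -14
(CH₃)₃C–I loses I⁻: pKₐ(HI) ≈ -10
(CH₃)₃C–O(H)CH₃⁺ loses R'OH: pKₐ(R'OH₂⁺) ≈ -2.4
(CH₃)₃C–OC(O)CF₃ loses CF₃COO⁻: pKₐ(CF₃COOH) ≈ 0.2
(CH₃)₃C–NH₃⁺ loses NH₃: pKₐ(NH₄⁺) ≈ 9.2

(CH₃)₃C–N₂⁺ > (CH₃)₃C–OTf > (CH₃)₃C–I > (CH₃)₃C–O(H)CH₃⁺ > (CH₃)₃C–OC(O)CF₃ > (CH₃)₃C–NH₃⁺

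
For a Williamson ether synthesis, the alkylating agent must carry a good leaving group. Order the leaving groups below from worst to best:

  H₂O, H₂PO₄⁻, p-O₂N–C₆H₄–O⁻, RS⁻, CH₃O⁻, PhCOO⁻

The more stable X⁻ (or X) is on its own — i.e. the weaker a base it is — the better a leaving group it makes.
H₂O: pKₐ(H₃O⁺) ≈ -1.7
H₂PO₄⁻: pKₐ(H₃PO₄) ≈ 2.1
PhCOO⁻: pKₐ(C₆H₅COOH) ≈ 4.2
p-O₂N–C₆H₄–O⁻: pKₐ(p-nitrophenol) ≈ 7.2
RS⁻: pKₐ(RSH (a thiol)) ≈ 10.5
CH₃O⁻: pKₐ(CH₃OH) ≈ 15.5
Reversing gives the worst-to-best order requested.

CH₃O⁻ < RS⁻ < p-O₂N–C₆H₄–O⁻ < PhCOO⁻ < H₂PO₄⁻ < H₂O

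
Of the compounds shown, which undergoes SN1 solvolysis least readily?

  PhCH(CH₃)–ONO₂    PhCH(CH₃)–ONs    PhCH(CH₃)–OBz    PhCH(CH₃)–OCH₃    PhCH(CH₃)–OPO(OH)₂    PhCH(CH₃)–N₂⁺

PhCH(CH₃)–OCH₃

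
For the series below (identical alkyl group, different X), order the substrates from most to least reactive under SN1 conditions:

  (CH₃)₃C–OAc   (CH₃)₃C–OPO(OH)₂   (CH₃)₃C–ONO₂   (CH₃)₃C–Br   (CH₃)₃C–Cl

Same R in every case — rank the leaving groups.
Rank by basicity of the departing species: weakest base leaves most easily.
(CH₃)₃C–Br loses Br⁻: pKₐ(HBr) ≈ -9
(CH₃)₃C–Cl loses Cl⁻: pKₐ(HCl) ≈ -7
(CH₃)₃C–ONO₂ loses NO₃⁻: pKₐ(HNO₃) ≈ -1.3
(CH₃)₃C–OPO(OH)₂ loses H₂PO₄⁻: pKₐ(H₃PO₄) ≈ 2.1
(CH₃)₃C–OAc loses AcO⁻: pKₐ(CH₃COOH) ≈ 4.8

(CH₃)₃C–Br > (CH₃)₃C–Cl > (CH₃)₃C–ONO₂ > (CH₃)₃C–OPO(OH)₂ > (CH₃)₃C–OAc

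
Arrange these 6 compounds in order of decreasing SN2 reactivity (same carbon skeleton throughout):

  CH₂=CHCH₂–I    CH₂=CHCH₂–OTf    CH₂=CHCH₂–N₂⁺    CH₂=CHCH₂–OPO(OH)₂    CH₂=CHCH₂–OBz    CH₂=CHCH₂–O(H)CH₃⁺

CH₂=CHCH₂–N₂⁺ > CH₂=CHCH₂–OTf > CH₂=CHCH₂–I > CH₂=CHCH₂–O(H)CH₃⁺ > CH₂=CHCH₂–OPO(OH)₂ > CH₂=CHCH₂–OBz

Same R in every case — rank the leaving groups.
The more stable X⁻ (or X) is on its own — i.e. the weaker a base it is — the better a leaving group it makes.
CH₂=CHCH₂–N₂⁺ loses N₂: no meaningful conjugate acid; N₂ departs as an exceptionally stable neutral molecule
CH₂=CHCH₂–OTf loses OTf⁻: pKₐ(CF₃SO₃H (triflic acid)) ≈ -14
CH₂=CHCH₂–I loses I⁻: pKₐ(HI) ≈ -10
CH₂=CHCH₂–O(H)CH₃⁺ loses R'OH: pKₐ(R'OH₂⁺) ≈ -2.4
CH₂=CHCH₂–OPO(OH)₂ loses H₂PO₄⁻: pKₐ(H₃PO₄) ≈ 2.1
CH₂=CHCH₂–OBz loses PhCOO⁻: pKₐ(C₆H₅COOH) ≈ 4.2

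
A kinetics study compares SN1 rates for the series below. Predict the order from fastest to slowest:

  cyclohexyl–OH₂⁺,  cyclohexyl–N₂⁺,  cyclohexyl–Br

With the same alkyl group throughout, only the leaving group differentiates the rates.
A good leaving group is a weak base: the lower the pKₐ of its conjugate acid, the more readily it departs.
cyclohexyl–N₂⁺ loses N₂: no meaningful conjugate acid; N₂ departs as an exceptionally stable neutral molecule
cyclohexyl–Br loses Br⁻: pKₐ(HBr) ≈ -9
cyclohexyl–OH₂⁺ loses H₂O: pKₐ(H₃O⁺) ≈ -1.7

cyclohexyl–N₂⁺ > cyclohexyl–Br > cyclohexyl–OH₂⁺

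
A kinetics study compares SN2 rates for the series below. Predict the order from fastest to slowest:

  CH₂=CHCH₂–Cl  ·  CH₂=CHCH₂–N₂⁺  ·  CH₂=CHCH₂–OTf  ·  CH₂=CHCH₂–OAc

The skeletons are identical, so relative rate is governed entirely by leaving-group ability.
Rank by basicity of the departing species: weakest base leaves most easily.
CH₂=CHCH₂–N₂⁺ loses N₂: no meaningful conjugate acid; N₂ departs as an exceptionally stable neutral molecule
CH₂=CHCH₂–OTf loses OTf⁻: pKₐ(CF₃SO₃H (triflic acid)) ≈ -14
CH₂=CHCH₂–Cl loses Cl⁻: pKₐ(HCl) ≈ -7
CH₂=CHCH₂–OAc loses AcO⁻: pKₐ(CH₃COOH) ≈ 4.8

CH₂=CHCH₂–N₂⁺ > CH₂=CHCH₂–OTf > CH₂=CHCH₂–Cl > CH₂=CHCH₂–OAc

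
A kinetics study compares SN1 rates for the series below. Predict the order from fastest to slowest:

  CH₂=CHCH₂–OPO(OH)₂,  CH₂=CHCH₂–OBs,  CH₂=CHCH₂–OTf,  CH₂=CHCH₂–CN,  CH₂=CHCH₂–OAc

CH₂=CHCH₂–OTf > CH₂=CHCH₂–OBs > CH₂=CHCH₂–OPO(OH)₂ > CH₂=CHCH₂–OAc > CH₂=CHCH₂–CN

Identical carbon frameworks mean the comparison reduces to leaving-group quality.
The more stable X⁻ (or X) is on its own — i.e. the weaker a base it is — the better a leaving group it makes.
CH₂=CHCH₂–OTf loses OTf⁻: pKₐ(CF₃SO₃H (triflic acid)) ≈ -14
CH₂=CHCH₂–OBs loses OBs⁻: pKₐ(p-BrC₆H₄SO₃H) ≈ -2.8
CH₂=CHCH₂–OPO(OH)₂ loses H₂PO₄⁻: pKₐ(H₃PO₄) ≈ 2.1
CH₂=CHCH₂–OAc loses AcO⁻: pKₐ(CH₃COOH) ≈ 4.8
CH₂=CHCH₂–CN loses CN⁻: pKₐ(HCN) ≈ 9.2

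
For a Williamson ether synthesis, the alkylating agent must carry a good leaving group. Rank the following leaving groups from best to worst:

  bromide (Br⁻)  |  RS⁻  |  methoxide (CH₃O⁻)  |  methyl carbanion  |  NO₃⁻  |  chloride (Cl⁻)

bromide (Br⁻) > chloride (Cl⁻) > NO₃⁻ > RS⁻ > methoxide (CH₃O⁻) > methyl carbanion

The more stable X⁻ (or X) is on its own — i.e. the weaker a base it is — the better a leaving group it makes.
bromide (Br⁻): pKₐ(HBr) ≈ -9
chloride (Cl⁻): pKₐ(HCl) ≈ -7
NO₃⁻: pKₐ(HNO₃) ≈ -1.3
RS⁻: pKₐ(RSH (a thiol)) ≈ 10.5
methoxide (CH₃O⁻): pKₐ(CH₃OH) ≈ 15.5
methyl carbanion: pKₐ(CH₄) ≈ 48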